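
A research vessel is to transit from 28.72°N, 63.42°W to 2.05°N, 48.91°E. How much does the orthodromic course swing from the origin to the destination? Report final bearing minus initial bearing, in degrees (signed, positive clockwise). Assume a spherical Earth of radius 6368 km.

At departure: θ₁ = atan2(sin Δλ cos φ₂, cos φ₁ sin φ₂ − sin φ₁ cos φ₂ cos Δλ) = 76.98°
At arrival: θ₂ = atan2(sin Δλ cos φ₁, −cos φ₂ sin φ₁ + sin φ₂ cos φ₁ cos Δλ) = 121.24°
Δθ = θ₂ − θ₁ = +44.3°

+44.3°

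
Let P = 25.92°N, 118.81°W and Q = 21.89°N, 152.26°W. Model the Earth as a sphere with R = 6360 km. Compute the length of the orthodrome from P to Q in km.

Haversine: a = sin²(Δφ/2)+cos φ₁ cos φ₂ sin²(Δλ/2) = 0.07035;  σ = 2·atan2(√a,√(1−a))
σ = 30.762° → d = Rσ = 6360·0.53690 = 3415 km

3415 km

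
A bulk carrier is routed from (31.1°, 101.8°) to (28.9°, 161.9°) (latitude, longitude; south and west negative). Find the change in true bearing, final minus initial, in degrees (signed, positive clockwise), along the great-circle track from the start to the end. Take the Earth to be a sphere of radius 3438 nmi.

Initial bearing θ₁ = atan2(sin Δλ cos φ₂, cos φ₁ sin φ₂ − sin φ₁ cos φ₂ cos Δλ) = 76.06°
Final bearing θ₂ = (initial bearing from the destination back to the start) + 180° = 108.33°
Δθ = θ₂ − θ₁ = +32.3°

+32.3°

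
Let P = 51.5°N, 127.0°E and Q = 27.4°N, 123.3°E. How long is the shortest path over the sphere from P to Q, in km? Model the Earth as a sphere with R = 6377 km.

Haversine: a = sin²(Δφ/2)+cos φ₁ cos φ₂ sin²(Δλ/2) = 0.04416;  σ = 2·atan2(√a,√(1−a))
σ = 24.261° → d = Rσ = 6377·0.42344 = 2700 km

2700 km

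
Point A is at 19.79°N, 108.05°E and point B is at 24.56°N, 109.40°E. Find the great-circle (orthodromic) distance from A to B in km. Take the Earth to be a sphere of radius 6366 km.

548 km

cos σ = sin φ₁ sin φ₂ + cos φ₁ cos φ₂ cos Δλ
      = sin(19.79°)sin(24.56°) + cos(19.79°)cos(24.56°)cos(1.35°) = 0.9963
σ = 4.931° → d = Rσ = 6366·0.08606 = 548 km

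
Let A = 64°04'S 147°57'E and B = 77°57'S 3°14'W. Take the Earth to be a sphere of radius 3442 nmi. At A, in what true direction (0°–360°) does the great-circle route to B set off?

189.6°

θ = atan2( sin Δλ·cos φ₂ ,  cos φ₁ sin φ₂ − sin φ₁ cos φ₂ cos Δλ )
  = atan2(-0.1006, -0.5922) = 189.64°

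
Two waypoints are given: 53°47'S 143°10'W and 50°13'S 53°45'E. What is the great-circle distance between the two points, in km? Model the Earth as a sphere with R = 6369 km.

8341 km

Haversine: a = sin²(Δφ/2)+cos φ₁ cos φ₂ sin²(Δλ/2) = 0.37086;  σ = 2·atan2(√a,√(1−a))
σ = 75.032° → d = Rσ = 6369·1.30955 = 8341 km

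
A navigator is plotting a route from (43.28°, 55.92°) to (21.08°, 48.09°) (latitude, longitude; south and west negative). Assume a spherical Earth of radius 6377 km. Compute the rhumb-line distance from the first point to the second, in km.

Δψ = ln[tan(π/4+φ₂/2)/tan(π/4+φ₁/2)] = -0.4630;  Δφ = -0.3875 rad,  Δλ = -0.1367 rad
q = Δφ/Δψ = 0.8368
d = R·√(Δφ² + q²Δλ²) = 6377·0.40399 = 2576 km

2576 km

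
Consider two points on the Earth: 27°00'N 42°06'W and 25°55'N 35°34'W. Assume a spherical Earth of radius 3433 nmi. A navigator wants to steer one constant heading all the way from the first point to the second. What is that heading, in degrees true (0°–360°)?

100.5°

Δψ = ln[tan(π/4+φ₂/2)/tan(π/4+φ₁/2)] = -0.0211
Δλ = +0.1140 rad (taken the short way round)
course = atan2(Δλ, Δψ) = 100.49°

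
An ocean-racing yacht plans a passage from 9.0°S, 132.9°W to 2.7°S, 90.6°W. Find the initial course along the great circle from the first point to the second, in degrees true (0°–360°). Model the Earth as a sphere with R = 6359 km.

84.1°

θ = atan2( sin Δλ·cos φ₂ ,  cos φ₁ sin φ₂ − sin φ₁ cos φ₂ cos Δλ )
  = atan2(+0.6723, +0.0690) = 84.14°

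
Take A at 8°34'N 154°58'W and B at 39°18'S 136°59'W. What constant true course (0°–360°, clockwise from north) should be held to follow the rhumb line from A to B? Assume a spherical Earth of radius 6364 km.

160.7°

Δψ = ln[tan(π/4+φ₂/2)/tan(π/4+φ₁/2)] = -0.8971
Δλ = +0.3139 rad (taken the short way round)
course = atan2(Δλ, Δψ) = 160.72°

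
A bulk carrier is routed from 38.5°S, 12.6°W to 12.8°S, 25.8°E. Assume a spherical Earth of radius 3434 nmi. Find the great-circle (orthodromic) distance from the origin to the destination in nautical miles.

Haversine: a = sin²(Δφ/2)+cos φ₁ cos φ₂ sin²(Δλ/2) = 0.13200;  σ = 2·atan2(√a,√(1−a))
σ = 42.608° → d = Rσ = 3434·0.74365 = 2554 nmi

2554 nmi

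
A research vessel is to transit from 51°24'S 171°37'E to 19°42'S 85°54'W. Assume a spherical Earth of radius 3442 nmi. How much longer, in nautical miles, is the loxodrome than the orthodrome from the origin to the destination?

300 nmi

Great circle: cos σ = sin φ₁ sin φ₂ + cos φ₁ cos φ₂ cos Δλ,  σ = 1.4339 rad → d_gc = 4935.4 nmi
Rhumb line: Δψ = +0.6985, q = Δφ/Δψ = 0.7921, d_rh = R√(Δφ²+q²Δλ²) = 5235.5 nmi
Excess = 5235.5 − 4935.4 = 300.1 ≈ 300 nmi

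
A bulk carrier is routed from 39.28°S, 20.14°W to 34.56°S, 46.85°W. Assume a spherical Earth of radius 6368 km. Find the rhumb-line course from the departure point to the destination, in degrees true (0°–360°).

Meridional parts: M(φ₁)=-0.7466, M(φ₂)=-0.6435 → ΔM = +0.1031;  Δλ = -0.4662 rad
tan C = Δλ / ΔM = -4.5214 → C = 282.47°

282.5°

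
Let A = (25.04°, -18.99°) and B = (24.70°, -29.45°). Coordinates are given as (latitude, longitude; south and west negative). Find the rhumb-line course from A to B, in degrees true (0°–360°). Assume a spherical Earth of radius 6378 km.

267.9°

Meridional parts: M(φ₁)=+0.4516, M(φ₂)=+0.4451 → ΔM = -0.0065;  Δλ = -0.1826 rad
tan C = Δλ / ΔM = +27.9117 → C = 267.95°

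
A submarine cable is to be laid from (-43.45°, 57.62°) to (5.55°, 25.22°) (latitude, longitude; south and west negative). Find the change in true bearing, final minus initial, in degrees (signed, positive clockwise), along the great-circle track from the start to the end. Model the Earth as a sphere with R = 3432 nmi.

+11.8°

Initial bearing θ₁ = atan2(sin Δλ cos φ₂, cos φ₁ sin φ₂ − sin φ₁ cos φ₂ cos Δλ) = 320.55°
Final bearing θ₂ = (initial bearing from the destination back to the start) + 180° = 332.39°
Δθ = θ₂ − θ₁ = +11.8°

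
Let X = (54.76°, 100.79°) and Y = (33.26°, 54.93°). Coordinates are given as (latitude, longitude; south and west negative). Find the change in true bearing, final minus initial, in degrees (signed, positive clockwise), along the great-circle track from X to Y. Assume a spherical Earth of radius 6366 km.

Initial bearing θ₁ = atan2(sin Δλ cos φ₂, cos φ₁ sin φ₂ − sin φ₁ cos φ₂ cos Δλ) = 255.14°
Final bearing θ₂ = (initial bearing from the destination back to the start) + 180° = 221.83°
Δθ = θ₂ − θ₁ = -33.3°

-33.3°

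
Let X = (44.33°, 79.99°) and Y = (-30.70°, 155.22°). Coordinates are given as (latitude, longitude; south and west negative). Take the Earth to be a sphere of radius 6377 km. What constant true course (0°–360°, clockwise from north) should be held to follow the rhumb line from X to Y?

137.4°

Meridional parts: M(φ₁)=+0.8649, M(φ₂)=-0.5635 → ΔM = -1.4284;  Δλ = +1.3130 rad
tan C = Δλ / ΔM = -0.9192 → C = 137.41°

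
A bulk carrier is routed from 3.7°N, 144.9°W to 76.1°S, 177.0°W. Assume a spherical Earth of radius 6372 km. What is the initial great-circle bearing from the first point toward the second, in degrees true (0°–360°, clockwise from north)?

187.4°

N = sin Δλ·cos φ₂ = -0.1277;  D = cos φ₁ sin φ₂ − sin φ₁ cos φ₂ cos Δλ = -0.9818
initial course = atan2(N, D) = 187.41°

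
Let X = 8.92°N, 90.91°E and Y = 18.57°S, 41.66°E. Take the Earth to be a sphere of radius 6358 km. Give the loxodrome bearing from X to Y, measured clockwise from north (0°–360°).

Meridional parts: M(φ₁)=+0.1563, M(φ₂)=-0.3299 → ΔM = -0.4863;  Δλ = -0.8596 rad
tan C = Δλ / ΔM = +1.7678 → C = 240.50°

240.5°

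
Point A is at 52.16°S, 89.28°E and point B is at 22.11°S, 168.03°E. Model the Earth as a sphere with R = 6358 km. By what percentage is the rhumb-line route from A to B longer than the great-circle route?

3.4%

Great circle: σ = 1.1504 rad → d_gc = Rσ = 7314.3 km
Rhumb: Δφ = +0.5245, Δλ = +1.3744, Δψ = +0.6749, q = Δφ/Δψ = 0.7772 → d_rh = R√(Δφ²+q²Δλ²) = 7565.8 km
Excess = (7565.8 − 7314.3) / 7314.3 = 251.5 / 7314.3 = 3.44% ≈ 3.4%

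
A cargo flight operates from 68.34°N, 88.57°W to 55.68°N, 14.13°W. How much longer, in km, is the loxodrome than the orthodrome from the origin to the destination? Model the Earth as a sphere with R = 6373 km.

Great circle: cos σ = sin φ₁ sin φ₂ + cos φ₁ cos φ₂ cos Δλ,  σ = 0.6034 rad → d_gc = 3845.5 km
Rhumb line: Δψ = -0.4788, q = Δφ/Δψ = 0.4615, d_rh = R√(Δφ²+q²Δλ²) = 4072.3 km
Excess = 4072.3 − 3845.5 = 226.8 ≈ 227 km

227 km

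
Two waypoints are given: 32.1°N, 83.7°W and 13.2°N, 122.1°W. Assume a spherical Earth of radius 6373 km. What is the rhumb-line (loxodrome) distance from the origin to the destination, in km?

Rhumb course C = atan2(Δλ, Δψ) with Δψ = ln[tan(π/4+φ₂/2)/tan(π/4+φ₁/2)] = -0.3596, Δλ = -0.6702 → C = 241.78°
d = R·|Δφ| / |cos C| = 6373·0.32987 / 0.47284 = 4446 km

4446 km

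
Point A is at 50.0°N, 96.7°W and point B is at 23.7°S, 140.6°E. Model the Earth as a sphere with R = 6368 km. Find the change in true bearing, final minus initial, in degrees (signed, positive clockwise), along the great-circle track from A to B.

-55.0°

At departure: θ₁ = atan2(sin Δλ cos φ₂, cos φ₁ sin φ₂ − sin φ₁ cos φ₂ cos Δλ) = 278.89°
At arrival: θ₂ = atan2(sin Δλ cos φ₁, −cos φ₂ sin φ₁ + sin φ₂ cos φ₁ cos Δλ) = 223.91°
Δθ = θ₂ − θ₁ = -55.0°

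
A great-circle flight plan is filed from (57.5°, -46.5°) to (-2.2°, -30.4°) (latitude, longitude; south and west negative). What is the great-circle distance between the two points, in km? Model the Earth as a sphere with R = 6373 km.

6795 km

cos σ = sin φ₁ sin φ₂ + cos φ₁ cos φ₂ cos Δλ
      = sin(57.50°)sin(-2.20°) + cos(57.50°)cos(-2.20°)cos(16.10°) = 0.4835
σ = 61.088° → d = Rσ = 6373·1.06618 = 6795 km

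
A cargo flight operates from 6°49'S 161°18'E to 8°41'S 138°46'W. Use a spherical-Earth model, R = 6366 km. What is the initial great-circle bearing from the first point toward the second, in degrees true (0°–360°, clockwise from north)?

N = sin Δλ·cos φ₂ = +0.8555;  D = cos φ₁ sin φ₂ − sin φ₁ cos φ₂ cos Δλ = -0.0911
initial course = atan2(N, D) = 96.08°

96.1°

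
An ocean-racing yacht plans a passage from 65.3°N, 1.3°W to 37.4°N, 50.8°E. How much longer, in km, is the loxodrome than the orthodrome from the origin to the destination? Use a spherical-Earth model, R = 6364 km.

Great circle: cos σ = sin φ₁ sin φ₂ + cos φ₁ cos φ₂ cos Δλ,  σ = 0.7140 rad → d_gc = 4544.1 km
Rhumb line: Δψ = -0.8142, q = Δφ/Δψ = 0.5981, d_rh = R√(Δφ²+q²Δλ²) = 4645.7 km
Excess = 4645.7 − 4544.1 = 101.6 ≈ 102 km

102 km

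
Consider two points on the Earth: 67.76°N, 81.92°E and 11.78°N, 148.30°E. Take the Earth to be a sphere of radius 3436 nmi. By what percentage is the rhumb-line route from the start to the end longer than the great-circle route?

Great circle: σ = 1.2266 rad → d_gc = Rσ = 4214.7 nmi
Rhumb: Δφ = -0.9770, Δλ = +1.1585, Δψ = -1.4198, q = Δφ/Δψ = 0.6882 → d_rh = R√(Δφ²+q²Δλ²) = 4333.0 nmi
Excess = (4333.0 − 4214.7) / 4214.7 = 118.3 / 4214.7 = 2.81% ≈ 2.8%

2.8%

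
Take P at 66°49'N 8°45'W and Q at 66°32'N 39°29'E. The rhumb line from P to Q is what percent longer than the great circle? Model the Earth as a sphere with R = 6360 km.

2.6%

Great circle: σ = 0.3250 rad → d_gc = Rσ = 2067.2 km
Rhumb: Δφ = -0.0049, Δλ = +0.8418, Δψ = -0.0125, q = Δφ/Δψ = 0.3959 → d_rh = R√(Δφ²+q²Δλ²) = 2120.1 km
Excess = (2120.1 − 2067.2) / 2067.2 = 52.9 / 2067.2 = 2.56% ≈ 2.6%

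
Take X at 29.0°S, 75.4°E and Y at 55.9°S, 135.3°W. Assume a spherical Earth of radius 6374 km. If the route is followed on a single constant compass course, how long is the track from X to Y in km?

12317 km

Rhumb course C = atan2(Δλ, Δψ) with Δψ = ln[tan(π/4+φ₂/2)/tan(π/4+φ₁/2)] = -0.6527, Δλ = +2.6058 → C = 104.06°
d = R·|Δφ| / |cos C| = 6374·0.46949 / 0.24297 = 12317 km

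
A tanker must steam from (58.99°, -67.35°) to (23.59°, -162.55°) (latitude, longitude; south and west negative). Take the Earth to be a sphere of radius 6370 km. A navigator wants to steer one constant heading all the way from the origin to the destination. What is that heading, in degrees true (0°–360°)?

242.7°

Meridional parts: M(φ₁)=+1.2822, M(φ₂)=+0.4239 → ΔM = -0.8584;  Δλ = -1.6616 rad
tan C = Δλ / ΔM = +1.9357 → C = 242.68°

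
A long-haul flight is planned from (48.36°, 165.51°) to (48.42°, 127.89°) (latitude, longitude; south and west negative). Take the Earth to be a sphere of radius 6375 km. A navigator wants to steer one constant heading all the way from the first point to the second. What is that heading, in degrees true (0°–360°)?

270.1°

Meridional parts: M(φ₁)=+0.9669, M(φ₂)=+0.9685 → ΔM = +0.0016;  Δλ = -0.6566 rad
tan C = Δλ / ΔM = -416.3635 → C = 270.14°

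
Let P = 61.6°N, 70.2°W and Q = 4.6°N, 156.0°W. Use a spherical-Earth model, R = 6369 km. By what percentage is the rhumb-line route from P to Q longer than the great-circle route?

Great circle: σ = 1.4653 rad → d_gc = Rσ = 9332.7 km
Rhumb: Δφ = -0.9948, Δλ = -1.4975, Δψ = -1.2938, q = Δφ/Δψ = 0.7689 → d_rh = R√(Δφ²+q²Δλ²) = 9691.5 km
Excess = (9691.5 − 9332.7) / 9332.7 = 358.8 / 9332.7 = 3.84% ≈ 3.8%

3.8%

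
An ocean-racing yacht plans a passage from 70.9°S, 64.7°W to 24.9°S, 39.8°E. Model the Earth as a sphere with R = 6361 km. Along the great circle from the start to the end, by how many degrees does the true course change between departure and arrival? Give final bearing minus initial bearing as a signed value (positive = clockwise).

-92.3°

At departure: θ₁ = atan2(sin Δλ cos φ₂, cos φ₁ sin φ₂ − sin φ₁ cos φ₂ cos Δλ) = 111.86°
At arrival: θ₂ = atan2(sin Δλ cos φ₁, −cos φ₂ sin φ₁ + sin φ₂ cos φ₁ cos Δλ) = 19.56°
Δθ = θ₂ − θ₁ = -92.3°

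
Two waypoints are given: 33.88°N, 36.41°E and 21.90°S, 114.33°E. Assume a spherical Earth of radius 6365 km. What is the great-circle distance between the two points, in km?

cos σ = sin φ₁ sin φ₂ + cos φ₁ cos φ₂ cos Δλ
      = sin(33.88°)sin(-21.90°) + cos(33.88°)cos(-21.90°)cos(77.92°) = -0.0467
σ = 92.678° → d = Rσ = 6365·1.61753 = 10296 km

10296 km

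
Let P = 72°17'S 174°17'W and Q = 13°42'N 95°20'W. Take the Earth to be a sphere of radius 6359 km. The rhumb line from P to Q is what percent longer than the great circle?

3.1%

Great circle: σ = 1.7405 rad → d_gc = Rσ = 11068.2 km
Rhumb: Δφ = +1.5007, Δλ = +1.3779, Δψ = +2.1003, q = Δφ/Δψ = 0.7145 → d_rh = R√(Δφ²+q²Δλ²) = 11413.4 km
Excess = (11413.4 − 11068.2) / 11068.2 = 345.2 / 11068.2 = 3.12% ≈ 3.1%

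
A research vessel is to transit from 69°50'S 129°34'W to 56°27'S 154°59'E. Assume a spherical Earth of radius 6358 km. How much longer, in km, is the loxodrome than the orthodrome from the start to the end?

232 km

Great circle: cos σ = sin φ₁ sin φ₂ + cos φ₁ cos φ₂ cos Δλ,  σ = 0.5914 rad → d_gc = 3759.9 km
Rhumb line: Δψ = +0.5278, q = Δφ/Δψ = 0.4426, d_rh = R√(Δφ²+q²Δλ²) = 3992.1 km
Excess = 3992.1 − 3759.9 = 232.2 ≈ 232 km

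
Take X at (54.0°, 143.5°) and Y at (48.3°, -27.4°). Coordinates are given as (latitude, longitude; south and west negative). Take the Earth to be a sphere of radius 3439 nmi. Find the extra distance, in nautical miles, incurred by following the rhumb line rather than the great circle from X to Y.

1786 nmi

Great circle: cos σ = sin φ₁ sin φ₂ + cos φ₁ cos φ₂ cos Δλ,  σ = 1.3511 rad → d_gc = 4646.4 nmi
Rhumb line: Δψ = -0.1589, q = Δφ/Δψ = 0.6262, d_rh = R√(Δφ²+q²Δλ²) = 6432.8 nmi
Excess = 6432.8 − 4646.4 = 1786.4 ≈ 1786 nmi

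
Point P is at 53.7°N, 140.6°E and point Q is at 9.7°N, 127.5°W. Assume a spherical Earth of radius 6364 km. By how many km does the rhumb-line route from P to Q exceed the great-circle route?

Great circle: cos σ = sin φ₁ sin φ₂ + cos φ₁ cos φ₂ cos Δλ,  σ = 1.4541 rad → d_gc = 9253.82 km
Rhumb line: Δψ = -0.9452, q = Δφ/Δψ = 0.8125, d_rh = R√(Δφ²+q²Δλ²) = 9626.30 km
Excess = 9626.30 − 9253.82 = 372.48 ≈ 372 km

372 km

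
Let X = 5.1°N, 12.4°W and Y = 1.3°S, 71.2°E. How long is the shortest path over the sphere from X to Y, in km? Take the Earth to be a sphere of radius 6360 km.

9296 km

cos σ = sin φ₁ sin φ₂ + cos φ₁ cos φ₂ cos Δλ
      = sin(5.10°)sin(-1.30°) + cos(5.10°)cos(-1.30°)cos(83.60°) = 0.1090
σ = 83.743° → d = Rσ = 6360·1.46160 = 9296 km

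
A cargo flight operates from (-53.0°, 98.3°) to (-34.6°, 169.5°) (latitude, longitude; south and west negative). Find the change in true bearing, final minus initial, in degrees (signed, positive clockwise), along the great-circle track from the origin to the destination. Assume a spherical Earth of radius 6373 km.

-53.3°

At departure: θ₁ = atan2(sin Δλ cos φ₂, cos φ₁ sin φ₂ − sin φ₁ cos φ₂ cos Δλ) = 99.46°
At arrival: θ₂ = atan2(sin Δλ cos φ₁, −cos φ₂ sin φ₁ + sin φ₂ cos φ₁ cos Δλ) = 46.15°
Δθ = θ₂ − θ₁ = -53.3°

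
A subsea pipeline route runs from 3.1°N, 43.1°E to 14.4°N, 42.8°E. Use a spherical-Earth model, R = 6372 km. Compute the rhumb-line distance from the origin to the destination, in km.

1257 km

Rhumb course C = atan2(Δλ, Δψ) with Δψ = ln[tan(π/4+φ₂/2)/tan(π/4+φ₁/2)] = +0.1999, Δλ = -0.0052 → C = 358.50°
d = R·|Δφ| / |cos C| = 6372·0.19722 / 0.99966 = 1257 km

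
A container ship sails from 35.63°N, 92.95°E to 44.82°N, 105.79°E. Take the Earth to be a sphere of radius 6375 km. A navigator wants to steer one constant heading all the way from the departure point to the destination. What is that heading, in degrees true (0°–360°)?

Δψ = ln[tan(π/4+φ₂/2)/tan(π/4+φ₁/2)] = +0.2106
Δλ = +0.2241 rad (taken the short way round)
course = atan2(Δλ, Δψ) = 46.78°

46.8°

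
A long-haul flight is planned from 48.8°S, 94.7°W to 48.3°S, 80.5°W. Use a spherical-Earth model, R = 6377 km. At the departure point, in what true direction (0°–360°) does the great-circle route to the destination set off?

N = sin Δλ·cos φ₂ = +0.1632;  D = cos φ₁ sin φ₂ − sin φ₁ cos φ₂ cos Δλ = -0.0066
initial course = atan2(N, D) = 92.30°

92.3°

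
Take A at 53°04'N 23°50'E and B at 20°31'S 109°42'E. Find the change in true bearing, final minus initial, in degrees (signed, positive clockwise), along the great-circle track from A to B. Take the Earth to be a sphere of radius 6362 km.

Initial bearing θ₁ = atan2(sin Δλ cos φ₂, cos φ₁ sin φ₂ − sin φ₁ cos φ₂ cos Δλ) = 105.81°
Final bearing θ₂ = (initial bearing from the destination back to the start) + 180° = 141.88°
Δθ = θ₂ − θ₁ = +36.1°

+36.1°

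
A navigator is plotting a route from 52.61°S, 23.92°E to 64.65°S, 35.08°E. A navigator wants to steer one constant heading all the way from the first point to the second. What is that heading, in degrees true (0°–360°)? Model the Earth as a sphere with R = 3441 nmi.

154.5°

Δψ = ln[tan(π/4+φ₂/2)/tan(π/4+φ₁/2)] = -0.4085
Δλ = +0.1948 rad (taken the short way round)
course = atan2(Δλ, Δψ) = 154.51°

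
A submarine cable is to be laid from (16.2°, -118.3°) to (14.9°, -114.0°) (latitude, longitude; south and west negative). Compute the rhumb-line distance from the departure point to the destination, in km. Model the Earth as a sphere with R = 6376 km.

Rhumb course C = atan2(Δλ, Δψ) with Δψ = ln[tan(π/4+φ₂/2)/tan(π/4+φ₁/2)] = -0.0236, Δλ = +0.0750 → C = 107.42°
d = R·|Δφ| / |cos C| = 6376·0.02269 / 0.29942 = 483 km

483 km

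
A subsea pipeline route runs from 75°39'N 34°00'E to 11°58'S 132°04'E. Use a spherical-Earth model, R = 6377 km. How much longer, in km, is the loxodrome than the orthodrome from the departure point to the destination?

659 km

Great circle: cos σ = sin φ₁ sin φ₂ + cos φ₁ cos φ₂ cos Δλ,  σ = 1.8079 rad → d_gc = 11529.0 km
Rhumb line: Δψ = -2.2828, q = Δφ/Δψ = 0.6699, d_rh = R√(Δφ²+q²Δλ²) = 12188.4 km
Excess = 12188.4 − 11529.0 = 659.4 ≈ 659 km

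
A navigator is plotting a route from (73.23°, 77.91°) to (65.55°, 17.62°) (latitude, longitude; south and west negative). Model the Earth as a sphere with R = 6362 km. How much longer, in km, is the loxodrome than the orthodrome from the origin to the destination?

Great circle: cos σ = sin φ₁ sin φ₂ + cos φ₁ cos φ₂ cos Δλ,  σ = 0.3742 rad → d_gc = 2380.8 km
Rhumb line: Δψ = -0.3852, q = Δφ/Δψ = 0.3480, d_rh = R√(Δφ²+q²Δλ²) = 2480.7 km
Excess = 2480.7 − 2380.8 = 99.9 ≈ 100 km

100 km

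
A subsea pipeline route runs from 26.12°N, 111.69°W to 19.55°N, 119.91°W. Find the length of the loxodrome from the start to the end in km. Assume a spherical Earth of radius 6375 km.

Rhumb course C = atan2(Δλ, Δψ) with Δψ = ln[tan(π/4+φ₂/2)/tan(π/4+φ₁/2)] = -0.1245, Δλ = -0.1435 → C = 229.05°
d = R·|Δφ| / |cos C| = 6375·0.11467 / 0.65546 = 1115 km

1115 km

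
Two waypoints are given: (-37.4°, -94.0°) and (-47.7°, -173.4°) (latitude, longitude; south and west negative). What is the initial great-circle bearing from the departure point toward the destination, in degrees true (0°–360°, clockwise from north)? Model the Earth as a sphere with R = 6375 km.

θ = atan2( sin Δλ·cos φ₂ ,  cos φ₁ sin φ₂ − sin φ₁ cos φ₂ cos Δλ )
  = atan2(-0.6615, -0.5124) = 232.24°

232.2°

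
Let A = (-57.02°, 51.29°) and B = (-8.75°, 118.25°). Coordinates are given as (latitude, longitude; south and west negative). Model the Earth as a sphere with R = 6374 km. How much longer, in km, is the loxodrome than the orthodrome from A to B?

163 km

Great circle: cos σ = sin φ₁ sin φ₂ + cos φ₁ cos φ₂ cos Δλ,  σ = 1.2258 rad → d_gc = 7813.4 km
Rhumb line: Δψ = +1.0640, q = Δφ/Δψ = 0.7918, d_rh = R√(Δφ²+q²Δλ²) = 7976.5 km
Excess = 7976.5 − 7813.4 = 163.1 ≈ 163 km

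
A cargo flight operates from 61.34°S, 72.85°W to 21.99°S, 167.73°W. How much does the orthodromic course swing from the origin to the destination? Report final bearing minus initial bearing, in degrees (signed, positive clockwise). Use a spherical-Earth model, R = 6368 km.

Initial bearing θ₁ = atan2(sin Δλ cos φ₂, cos φ₁ sin φ₂ − sin φ₁ cos φ₂ cos Δλ) = 254.93°
Final bearing θ₂ = (initial bearing from the destination back to the start) + 180° = 330.04°
Δθ = θ₂ − θ₁ = +75.1°

+75.1°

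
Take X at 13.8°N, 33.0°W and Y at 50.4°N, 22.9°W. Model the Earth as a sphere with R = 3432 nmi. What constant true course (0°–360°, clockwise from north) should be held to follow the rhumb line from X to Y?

12.8°

Δψ = ln[tan(π/4+φ₂/2)/tan(π/4+φ₁/2)] = +0.7784
Δλ = +0.1763 rad (taken the short way round)
course = atan2(Δλ, Δψ) = 12.76°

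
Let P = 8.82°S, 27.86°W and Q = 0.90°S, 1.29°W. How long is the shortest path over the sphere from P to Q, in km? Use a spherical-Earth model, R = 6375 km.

cos σ = sin φ₁ sin φ₂ + cos φ₁ cos φ₂ cos Δλ
      = sin(-8.82°)sin(-0.90°) + cos(-8.82°)cos(-0.90°)cos(26.57°) = 0.8861
σ = 27.611° → d = Rσ = 6375·0.48191 = 3072 km

3072 km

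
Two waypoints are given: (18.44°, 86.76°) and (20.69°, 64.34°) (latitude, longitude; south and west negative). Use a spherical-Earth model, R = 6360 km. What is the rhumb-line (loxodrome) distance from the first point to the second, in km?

Δψ = ln[tan(π/4+φ₂/2)/tan(π/4+φ₁/2)] = +0.0417;  Δφ = +0.0393 rad,  Δλ = -0.3913 rad
q = Δφ/Δψ = 0.9422
d = R·√(Δφ² + q²Δλ²) = 6360·0.37077 = 2358 km

2358 km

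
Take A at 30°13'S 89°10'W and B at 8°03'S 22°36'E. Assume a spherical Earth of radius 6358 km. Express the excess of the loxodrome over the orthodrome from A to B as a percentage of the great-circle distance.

Great circle: σ = 1.8202 rad → d_gc = Rσ = 11572.7 km
Rhumb: Δφ = +0.3869, Δλ = +1.9507, Δψ = +0.4127, q = Δφ/Δψ = 0.9374 → d_rh = R√(Δφ²+q²Δλ²) = 11883.6 km
Excess = (11883.6 − 11572.7) / 11572.7 = 310.9 / 11572.7 = 2.69% ≈ 2.7%

2.7%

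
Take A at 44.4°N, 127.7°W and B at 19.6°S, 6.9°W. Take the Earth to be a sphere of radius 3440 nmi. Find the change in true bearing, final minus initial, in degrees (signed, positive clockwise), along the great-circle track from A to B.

Initial bearing θ₁ = atan2(sin Δλ cos φ₂, cos φ₁ sin φ₂ − sin φ₁ cos φ₂ cos Δλ) = 83.11°
Final bearing θ₂ = (initial bearing from the destination back to the start) + 180° = 131.15°
Δθ = θ₂ − θ₁ = +48.0°

+48.0°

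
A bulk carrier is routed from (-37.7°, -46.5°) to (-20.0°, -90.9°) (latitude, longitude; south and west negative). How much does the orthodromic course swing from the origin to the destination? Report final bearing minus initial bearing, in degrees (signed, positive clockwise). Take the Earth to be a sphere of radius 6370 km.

Initial bearing θ₁ = atan2(sin Δλ cos φ₂, cos φ₁ sin φ₂ − sin φ₁ cos φ₂ cos Δλ) = 282.02°
Final bearing θ₂ = (initial bearing from the destination back to the start) + 180° = 304.56°
Δθ = θ₂ − θ₁ = +22.5°

+22.5°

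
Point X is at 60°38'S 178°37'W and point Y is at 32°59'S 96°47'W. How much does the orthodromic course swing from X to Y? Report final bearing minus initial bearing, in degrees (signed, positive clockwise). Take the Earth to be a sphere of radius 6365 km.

At departure: θ₁ = atan2(sin Δλ cos φ₂, cos φ₁ sin φ₂ − sin φ₁ cos φ₂ cos Δλ) = 101.11°
At arrival: θ₂ = atan2(sin Δλ cos φ₁, −cos φ₂ sin φ₁ + sin φ₂ cos φ₁ cos Δλ) = 35.01°
Δθ = θ₂ − θ₁ = -66.1°

-66.1°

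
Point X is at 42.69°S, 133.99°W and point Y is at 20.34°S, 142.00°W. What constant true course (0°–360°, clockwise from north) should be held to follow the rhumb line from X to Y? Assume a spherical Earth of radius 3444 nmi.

343.2°

Δψ = ln[tan(π/4+φ₂/2)/tan(π/4+φ₁/2)] = +0.4628
Δλ = -0.1398 rad (taken the short way round)
course = atan2(Δλ, Δψ) = 343.19°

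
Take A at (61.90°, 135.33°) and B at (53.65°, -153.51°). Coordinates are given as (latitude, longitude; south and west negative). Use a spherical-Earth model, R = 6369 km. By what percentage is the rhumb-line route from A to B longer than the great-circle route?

Great circle: σ = 0.6425 rad → d_gc = Rσ = 4091.8 km
Rhumb: Δφ = -0.1440, Δλ = +1.2420, Δψ = -0.2714, q = Δφ/Δψ = 0.5305 → d_rh = R√(Δφ²+q²Δλ²) = 4295.0 km
Excess = (4295.0 − 4091.8) / 4091.8 = 203.2 / 4091.8 = 4.97% ≈ 5.0%

5.0%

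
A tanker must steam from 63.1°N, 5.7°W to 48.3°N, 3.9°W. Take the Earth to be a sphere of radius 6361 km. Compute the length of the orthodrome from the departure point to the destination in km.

1647 km

cos σ = sin φ₁ sin φ₂ + cos φ₁ cos φ₂ cos Δλ
      = sin(63.10°)sin(48.30°) + cos(63.10°)cos(48.30°)cos(1.80°) = 0.9667
σ = 14.833° → d = Rσ = 6361·0.25889 = 1647 km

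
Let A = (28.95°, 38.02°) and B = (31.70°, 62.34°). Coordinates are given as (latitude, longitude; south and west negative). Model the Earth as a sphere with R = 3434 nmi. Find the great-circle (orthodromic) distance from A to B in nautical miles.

1266 nmi

Haversine: a = sin²(Δφ/2)+cos φ₁ cos φ₂ sin²(Δλ/2) = 0.03361;  σ = 2·atan2(√a,√(1−a))
σ = 21.127° → d = Rσ = 3434·0.36874 = 1266 nmi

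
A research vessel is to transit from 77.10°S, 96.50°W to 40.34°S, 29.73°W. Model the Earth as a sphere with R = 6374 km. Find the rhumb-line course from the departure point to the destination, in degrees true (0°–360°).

39.6°

Meridional parts: M(φ₁)=-2.1799, M(φ₂)=-0.7707 → ΔM = +1.4092;  Δλ = +1.1654 rad
tan C = Δλ / ΔM = +0.8269 → C = 39.59°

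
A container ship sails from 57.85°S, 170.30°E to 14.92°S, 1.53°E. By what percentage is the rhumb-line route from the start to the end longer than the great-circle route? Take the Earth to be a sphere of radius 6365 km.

27.4%

Great circle: σ = 1.8612 rad → d_gc = Rσ = 11846.7 km
Rhumb: Δφ = +0.7493, Δλ = -2.9456, Δψ = +0.9808, q = Δφ/Δψ = 0.7639 → d_rh = R√(Δφ²+q²Δλ²) = 15095.5 km
Excess = (15095.5 − 11846.7) / 11846.7 = 3248.8 / 11846.7 = 27.42% ≈ 27.4%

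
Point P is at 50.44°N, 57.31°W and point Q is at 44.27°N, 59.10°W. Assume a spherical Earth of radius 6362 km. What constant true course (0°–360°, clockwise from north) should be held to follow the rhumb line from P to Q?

191.1°

Meridional parts: M(φ₁)=+1.0227, M(φ₂)=+0.8635 → ΔM = -0.1592;  Δλ = -0.0312 rad
tan C = Δλ / ΔM = +0.1962 → C = 191.10°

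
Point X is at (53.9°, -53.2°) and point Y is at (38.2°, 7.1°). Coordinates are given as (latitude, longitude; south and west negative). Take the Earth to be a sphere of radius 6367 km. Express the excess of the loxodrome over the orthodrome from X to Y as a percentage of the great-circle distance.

Great circle: σ = 0.7538 rad → d_gc = Rσ = 4799.6 km
Rhumb: Δφ = -0.2740, Δλ = +1.0524, Δψ = -0.3988, q = Δφ/Δψ = 0.6871 → d_rh = R√(Δφ²+q²Δλ²) = 4923.8 km
Excess = (4923.8 − 4799.6) / 4799.6 = 124.2 / 4799.6 = 2.59% ≈ 2.6%

2.6%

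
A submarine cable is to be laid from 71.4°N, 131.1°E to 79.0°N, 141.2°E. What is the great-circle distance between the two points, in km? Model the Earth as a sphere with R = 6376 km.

890 km

cos σ = sin φ₁ sin φ₂ + cos φ₁ cos φ₂ cos Δλ
      = sin(71.40°)sin(79.00°) + cos(71.40°)cos(79.00°)cos(10.10°) = 0.9903
σ = 7.998° → d = Rσ = 6376·0.13960 = 890 km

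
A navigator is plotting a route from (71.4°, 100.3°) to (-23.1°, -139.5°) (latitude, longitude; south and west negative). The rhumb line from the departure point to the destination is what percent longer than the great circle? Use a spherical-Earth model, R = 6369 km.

Great circle: σ = 2.1170 rad → d_gc = Rσ = 13483.0 km
Rhumb: Δφ = -1.6493, Δλ = +2.0979, Δψ = -2.2239, q = Δφ/Δψ = 0.7416 → d_rh = R√(Δφ²+q²Δλ²) = 14440.9 km
Excess = (14440.9 − 13483.0) / 13483.0 = 957.9 / 13483.0 = 7.10% ≈ 7.1%

7.1%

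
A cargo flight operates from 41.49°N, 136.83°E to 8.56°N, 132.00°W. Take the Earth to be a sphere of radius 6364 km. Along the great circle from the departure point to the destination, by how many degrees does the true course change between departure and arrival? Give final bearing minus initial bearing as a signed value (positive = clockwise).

+48.5°

At departure: θ₁ = atan2(sin Δλ cos φ₂, cos φ₁ sin φ₂ − sin φ₁ cos φ₂ cos Δλ) = 82.80°
At arrival: θ₂ = atan2(sin Δλ cos φ₁, −cos φ₂ sin φ₁ + sin φ₂ cos φ₁ cos Δλ) = 131.28°
Δθ = θ₂ − θ₁ = +48.5°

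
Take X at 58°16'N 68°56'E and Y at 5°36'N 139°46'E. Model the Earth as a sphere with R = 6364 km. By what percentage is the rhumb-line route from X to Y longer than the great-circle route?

Great circle: σ = 1.3131 rad → d_gc = Rσ = 8356.6 km
Rhumb: Δφ = -0.9192, Δλ = +1.2363, Δψ = -1.1601, q = Δφ/Δψ = 0.7924 → d_rh = R√(Δφ²+q²Δλ²) = 8548.9 km
Excess = (8548.9 − 8356.6) / 8356.6 = 192.3 / 8356.6 = 2.30% ≈ 2.3%

2.3%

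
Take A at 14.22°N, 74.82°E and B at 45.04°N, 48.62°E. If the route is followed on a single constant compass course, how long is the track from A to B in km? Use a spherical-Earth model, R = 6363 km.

4226 km

Rhumb course C = atan2(Δλ, Δψ) with Δψ = ln[tan(π/4+φ₂/2)/tan(π/4+φ₁/2)] = +0.6316, Δλ = -0.4573 → C = 324.10°
d = R·|Δφ| / |cos C| = 6363·0.53791 / 0.80999 = 4226 km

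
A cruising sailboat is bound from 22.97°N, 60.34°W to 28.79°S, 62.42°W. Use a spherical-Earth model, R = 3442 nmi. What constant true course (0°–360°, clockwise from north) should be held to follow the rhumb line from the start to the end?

Δψ = ln[tan(π/4+φ₂/2)/tan(π/4+φ₁/2)] = -0.9372
Δλ = -0.0363 rad (taken the short way round)
course = atan2(Δλ, Δψ) = 182.22°

182.2°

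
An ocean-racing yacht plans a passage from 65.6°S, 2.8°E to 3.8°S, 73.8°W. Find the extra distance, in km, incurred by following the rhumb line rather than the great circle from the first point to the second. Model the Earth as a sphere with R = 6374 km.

Great circle: cos σ = sin φ₁ sin φ₂ + cos φ₁ cos φ₂ cos Δλ,  σ = 1.4143 rad → d_gc = 9014.61 km
Rhumb line: Δψ = +1.4651, q = Δφ/Δψ = 0.7362, d_rh = R√(Δφ²+q²Δλ²) = 9307.12 km
Excess = 9307.12 − 9014.61 = 292.51 ≈ 293 km

293 km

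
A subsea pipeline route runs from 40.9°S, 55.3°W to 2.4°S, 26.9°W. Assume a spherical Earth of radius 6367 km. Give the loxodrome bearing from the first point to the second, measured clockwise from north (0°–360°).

Δψ = ln[tan(π/4+φ₂/2)/tan(π/4+φ₁/2)] = +0.7417
Δλ = +0.4957 rad (taken the short way round)
course = atan2(Δλ, Δψ) = 33.76°

33.8°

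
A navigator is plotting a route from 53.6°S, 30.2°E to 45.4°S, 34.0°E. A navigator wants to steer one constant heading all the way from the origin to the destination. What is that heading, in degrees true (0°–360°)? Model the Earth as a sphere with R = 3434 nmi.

16.7°

Δψ = ln[tan(π/4+φ₂/2)/tan(π/4+φ₁/2)] = +0.2211
Δλ = +0.0663 rad (taken the short way round)
course = atan2(Δλ, Δψ) = 16.70°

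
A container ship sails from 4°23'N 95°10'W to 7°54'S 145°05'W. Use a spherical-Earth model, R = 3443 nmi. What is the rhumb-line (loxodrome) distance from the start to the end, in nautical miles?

3082 nmi

Δψ = ln[tan(π/4+φ₂/2)/tan(π/4+φ₁/2)] = -0.2149;  Δφ = -0.2144 rad,  Δλ = -0.8712 rad
q = Δφ/Δψ = 0.9976
d = R·√(Δφ² + q²Δλ²) = 3443·0.89518 = 3082 nmi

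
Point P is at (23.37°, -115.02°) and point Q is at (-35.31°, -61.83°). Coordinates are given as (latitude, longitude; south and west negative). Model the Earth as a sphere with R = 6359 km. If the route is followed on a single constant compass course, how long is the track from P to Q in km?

Rhumb course C = atan2(Δλ, Δψ) with Δψ = ln[tan(π/4+φ₂/2)/tan(π/4+φ₁/2)] = -1.0791, Δλ = +0.9283 → C = 139.30°
d = R·|Δφ| / |cos C| = 6359·1.02416 / 0.75809 = 8591 km

8591 km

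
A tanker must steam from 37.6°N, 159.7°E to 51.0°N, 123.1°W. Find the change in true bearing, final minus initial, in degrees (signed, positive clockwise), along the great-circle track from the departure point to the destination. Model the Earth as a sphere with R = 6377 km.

+58.6°

Initial bearing θ₁ = atan2(sin Δλ cos φ₂, cos φ₁ sin φ₂ − sin φ₁ cos φ₂ cos Δλ) = 49.15°
Final bearing θ₂ = (initial bearing from the destination back to the start) + 180° = 107.77°
Δθ = θ₂ − θ₁ = +58.6°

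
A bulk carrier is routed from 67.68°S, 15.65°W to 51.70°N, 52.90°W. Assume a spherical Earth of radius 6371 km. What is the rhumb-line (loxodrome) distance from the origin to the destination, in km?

Δψ = ln[tan(π/4+φ₂/2)/tan(π/4+φ₁/2)] = +2.6808;  Δφ = +2.0836 rad,  Δλ = -0.6501 rad
q = Δφ/Δψ = 0.7772
d = R·√(Δφ² + q²Δλ²) = 6371·2.14397 = 13659 km

13659 km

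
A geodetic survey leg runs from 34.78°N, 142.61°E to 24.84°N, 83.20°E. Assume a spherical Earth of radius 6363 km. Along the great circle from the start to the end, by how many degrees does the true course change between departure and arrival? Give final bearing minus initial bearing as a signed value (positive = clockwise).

Initial bearing θ₁ = atan2(sin Δλ cos φ₂, cos φ₁ sin φ₂ − sin φ₁ cos φ₂ cos Δλ) = 275.96°
Final bearing θ₂ = (initial bearing from the destination back to the start) + 180° = 244.18°
Δθ = θ₂ − θ₁ = -31.8°

-31.8°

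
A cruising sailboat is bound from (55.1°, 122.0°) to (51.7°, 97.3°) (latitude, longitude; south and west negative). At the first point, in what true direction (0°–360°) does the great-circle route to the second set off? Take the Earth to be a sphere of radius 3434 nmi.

267.2°

N = sin Δλ·cos φ₂ = -0.2590;  D = cos φ₁ sin φ₂ − sin φ₁ cos φ₂ cos Δλ = -0.0128
initial course = atan2(N, D) = 267.17°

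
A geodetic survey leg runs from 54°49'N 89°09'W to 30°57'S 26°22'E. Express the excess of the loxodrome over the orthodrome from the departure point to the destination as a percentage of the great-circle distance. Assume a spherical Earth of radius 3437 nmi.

2.3%

Great circle: σ = 2.2565 rad → d_gc = Rσ = 7755.5 nmi
Rhumb: Δφ = -1.4969, Δλ = +2.0161, Δψ = -1.7172, q = Δφ/Δψ = 0.8717 → d_rh = R√(Δφ²+q²Δλ²) = 7934.6 nmi
Excess = (7934.6 − 7755.5) / 7755.5 = 179.1 / 7755.5 = 2.31% ≈ 2.3%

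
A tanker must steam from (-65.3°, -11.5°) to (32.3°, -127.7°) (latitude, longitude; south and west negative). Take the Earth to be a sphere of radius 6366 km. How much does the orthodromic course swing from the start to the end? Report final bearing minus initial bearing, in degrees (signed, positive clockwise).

At departure: θ₁ = atan2(sin Δλ cos φ₂, cos φ₁ sin φ₂ − sin φ₁ cos φ₂ cos Δλ) = 261.32°
At arrival: θ₂ = atan2(sin Δλ cos φ₁, −cos φ₂ sin φ₁ + sin φ₂ cos φ₁ cos Δλ) = 330.74°
Δθ = θ₂ − θ₁ = +69.4°

+69.4°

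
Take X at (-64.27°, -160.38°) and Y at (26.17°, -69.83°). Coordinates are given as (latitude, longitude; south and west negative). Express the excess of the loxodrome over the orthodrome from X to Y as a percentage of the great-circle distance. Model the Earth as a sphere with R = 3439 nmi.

2.4%

Great circle: σ = 1.9835 rad → d_gc = Rσ = 6821.1 nmi
Rhumb: Δφ = +1.5785, Δλ = +1.5804, Δψ = +1.9502, q = Δφ/Δψ = 0.8094 → d_rh = R√(Δφ²+q²Δλ²) = 6987.0 nmi
Excess = (6987.0 − 6821.1) / 6821.1 = 165.9 / 6821.1 = 2.43% ≈ 2.4%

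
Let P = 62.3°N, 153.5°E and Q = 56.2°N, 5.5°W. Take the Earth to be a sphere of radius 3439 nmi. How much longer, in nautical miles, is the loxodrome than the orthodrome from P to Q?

1254 nmi

Great circle: cos σ = sin φ₁ sin φ₂ + cos φ₁ cos φ₂ cos Δλ,  σ = 1.0537 rad → d_gc = 3623.8 nmi
Rhumb line: Δψ = -0.2089, q = Δφ/Δψ = 0.5097, d_rh = R√(Δφ²+q²Δλ²) = 4877.9 nmi
Excess = 4877.9 − 3623.8 = 1254.1 ≈ 1254 nmi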